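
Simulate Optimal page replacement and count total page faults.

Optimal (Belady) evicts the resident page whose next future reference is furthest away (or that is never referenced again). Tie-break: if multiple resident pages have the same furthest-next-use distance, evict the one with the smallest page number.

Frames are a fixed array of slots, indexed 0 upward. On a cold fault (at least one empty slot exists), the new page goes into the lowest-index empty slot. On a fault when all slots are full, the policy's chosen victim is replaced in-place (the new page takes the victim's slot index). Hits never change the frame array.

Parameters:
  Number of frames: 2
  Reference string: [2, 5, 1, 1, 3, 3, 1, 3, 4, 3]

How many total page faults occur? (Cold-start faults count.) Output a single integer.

Step 0: ref 2 → FAULT, frames=[2,-]
Step 1: ref 5 → FAULT, frames=[2,5]
Step 2: ref 1 → FAULT (evict 2), frames=[1,5]
Step 3: ref 1 → HIT, frames=[1,5]
Step 4: ref 3 → FAULT (evict 5), frames=[1,3]
Step 5: ref 3 → HIT, frames=[1,3]
Step 6: ref 1 → HIT, frames=[1,3]
Step 7: ref 3 → HIT, frames=[1,3]
Step 8: ref 4 → FAULT (evict 1), frames=[4,3]
Step 9: ref 3 → HIT, frames=[4,3]
Total faults: 5

Answer: 5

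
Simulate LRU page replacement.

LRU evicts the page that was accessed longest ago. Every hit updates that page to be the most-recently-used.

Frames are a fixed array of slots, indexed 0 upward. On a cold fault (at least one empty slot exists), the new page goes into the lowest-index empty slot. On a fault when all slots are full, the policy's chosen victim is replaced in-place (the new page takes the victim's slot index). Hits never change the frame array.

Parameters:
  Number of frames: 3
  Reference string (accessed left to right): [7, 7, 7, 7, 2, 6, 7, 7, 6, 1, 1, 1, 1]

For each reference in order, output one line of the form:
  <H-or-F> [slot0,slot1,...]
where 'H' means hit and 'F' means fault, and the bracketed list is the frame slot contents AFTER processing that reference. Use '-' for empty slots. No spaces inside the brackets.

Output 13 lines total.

F [7,-,-]
H [7,-,-]
H [7,-,-]
H [7,-,-]
F [7,2,-]
F [7,2,6]
H [7,2,6]
H [7,2,6]
H [7,2,6]
F [7,1,6]
H [7,1,6]
H [7,1,6]
H [7,1,6]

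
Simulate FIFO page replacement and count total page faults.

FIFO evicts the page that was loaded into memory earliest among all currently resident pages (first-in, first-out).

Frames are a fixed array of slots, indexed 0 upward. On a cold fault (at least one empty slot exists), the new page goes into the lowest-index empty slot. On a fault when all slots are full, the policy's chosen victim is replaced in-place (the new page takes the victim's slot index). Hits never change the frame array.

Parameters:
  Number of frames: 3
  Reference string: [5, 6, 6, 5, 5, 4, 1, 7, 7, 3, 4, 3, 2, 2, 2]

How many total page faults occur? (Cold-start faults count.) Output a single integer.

Step 0: ref 5 → FAULT, frames=[5,-,-]
Step 1: ref 6 → FAULT, frames=[5,6,-]
Step 2: ref 6 → HIT, frames=[5,6,-]
Step 3: ref 5 → HIT, frames=[5,6,-]
Step 4: ref 5 → HIT, frames=[5,6,-]
Step 5: ref 4 → FAULT, frames=[5,6,4]
Step 6: ref 1 → FAULT (evict 5), frames=[1,6,4]
Step 7: ref 7 → FAULT (evict 6), frames=[1,7,4]
Step 8: ref 7 → HIT, frames=[1,7,4]
Step 9: ref 3 → FAULT (evict 4), frames=[1,7,3]
Step 10: ref 4 → FAULT (evict 1), frames=[4,7,3]
Step 11: ref 3 → HIT, frames=[4,7,3]
Step 12: ref 2 → FAULT (evict 7), frames=[4,2,3]
Step 13: ref 2 → HIT, frames=[4,2,3]
Step 14: ref 2 → HIT, frames=[4,2,3]
Total faults: 8

Answer: 8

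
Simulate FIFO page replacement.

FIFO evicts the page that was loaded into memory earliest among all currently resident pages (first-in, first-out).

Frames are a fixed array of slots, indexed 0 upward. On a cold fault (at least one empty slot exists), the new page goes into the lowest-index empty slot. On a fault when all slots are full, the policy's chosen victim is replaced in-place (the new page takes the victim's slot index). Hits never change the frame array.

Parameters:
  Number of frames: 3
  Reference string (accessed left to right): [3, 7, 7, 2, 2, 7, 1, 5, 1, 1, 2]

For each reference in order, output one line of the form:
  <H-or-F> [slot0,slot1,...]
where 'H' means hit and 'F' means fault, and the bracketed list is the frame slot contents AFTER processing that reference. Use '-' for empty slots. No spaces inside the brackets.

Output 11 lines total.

F [3,-,-]
F [3,7,-]
H [3,7,-]
F [3,7,2]
H [3,7,2]
H [3,7,2]
F [1,7,2]
F [1,5,2]
H [1,5,2]
H [1,5,2]
H [1,5,2]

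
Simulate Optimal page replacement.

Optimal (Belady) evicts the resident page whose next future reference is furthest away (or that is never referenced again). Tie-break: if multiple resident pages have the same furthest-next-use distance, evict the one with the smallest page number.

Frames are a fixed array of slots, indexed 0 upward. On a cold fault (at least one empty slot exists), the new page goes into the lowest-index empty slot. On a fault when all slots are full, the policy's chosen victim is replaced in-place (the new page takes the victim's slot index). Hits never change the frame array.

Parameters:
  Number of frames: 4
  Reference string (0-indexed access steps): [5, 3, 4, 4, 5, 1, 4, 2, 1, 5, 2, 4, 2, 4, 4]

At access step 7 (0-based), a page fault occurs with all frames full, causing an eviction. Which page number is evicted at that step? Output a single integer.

Answer: 3

Derivation:
Step 0: ref 5 -> FAULT, frames=[5,-,-,-]
Step 1: ref 3 -> FAULT, frames=[5,3,-,-]
Step 2: ref 4 -> FAULT, frames=[5,3,4,-]
Step 3: ref 4 -> HIT, frames=[5,3,4,-]
Step 4: ref 5 -> HIT, frames=[5,3,4,-]
Step 5: ref 1 -> FAULT, frames=[5,3,4,1]
Step 6: ref 4 -> HIT, frames=[5,3,4,1]
Step 7: ref 2 -> FAULT, evict 3, frames=[5,2,4,1]
At step 7: evicted page 3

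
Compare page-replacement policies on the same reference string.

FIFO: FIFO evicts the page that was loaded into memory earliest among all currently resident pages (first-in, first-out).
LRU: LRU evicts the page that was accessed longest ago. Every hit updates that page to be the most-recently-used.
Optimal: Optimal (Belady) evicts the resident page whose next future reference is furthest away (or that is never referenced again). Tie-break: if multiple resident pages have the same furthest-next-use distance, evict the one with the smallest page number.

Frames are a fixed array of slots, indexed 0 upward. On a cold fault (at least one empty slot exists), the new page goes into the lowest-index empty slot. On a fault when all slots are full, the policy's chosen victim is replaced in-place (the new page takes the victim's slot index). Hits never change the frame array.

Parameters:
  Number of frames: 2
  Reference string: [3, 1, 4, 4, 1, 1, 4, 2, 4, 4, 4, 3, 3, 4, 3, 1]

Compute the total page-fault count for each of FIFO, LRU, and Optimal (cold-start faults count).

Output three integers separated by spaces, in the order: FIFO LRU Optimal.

--- FIFO ---
  step 0: ref 3 -> FAULT, frames=[3,-] (faults so far: 1)
  step 1: ref 1 -> FAULT, frames=[3,1] (faults so far: 2)
  step 2: ref 4 -> FAULT, evict 3, frames=[4,1] (faults so far: 3)
  step 3: ref 4 -> HIT, frames=[4,1] (faults so far: 3)
  step 4: ref 1 -> HIT, frames=[4,1] (faults so far: 3)
  step 5: ref 1 -> HIT, frames=[4,1] (faults so far: 3)
  step 6: ref 4 -> HIT, frames=[4,1] (faults so far: 3)
  step 7: ref 2 -> FAULT, evict 1, frames=[4,2] (faults so far: 4)
  step 8: ref 4 -> HIT, frames=[4,2] (faults so far: 4)
  step 9: ref 4 -> HIT, frames=[4,2] (faults so far: 4)
  step 10: ref 4 -> HIT, frames=[4,2] (faults so far: 4)
  step 11: ref 3 -> FAULT, evict 4, frames=[3,2] (faults so far: 5)
  step 12: ref 3 -> HIT, frames=[3,2] (faults so far: 5)
  step 13: ref 4 -> FAULT, evict 2, frames=[3,4] (faults so far: 6)
  step 14: ref 3 -> HIT, frames=[3,4] (faults so far: 6)
  step 15: ref 1 -> FAULT, evict 3, frames=[1,4] (faults so far: 7)
  FIFO total faults: 7
--- LRU ---
  step 0: ref 3 -> FAULT, frames=[3,-] (faults so far: 1)
  step 1: ref 1 -> FAULT, frames=[3,1] (faults so far: 2)
  step 2: ref 4 -> FAULT, evict 3, frames=[4,1] (faults so far: 3)
  step 3: ref 4 -> HIT, frames=[4,1] (faults so far: 3)
  step 4: ref 1 -> HIT, frames=[4,1] (faults so far: 3)
  step 5: ref 1 -> HIT, frames=[4,1] (faults so far: 3)
  step 6: ref 4 -> HIT, frames=[4,1] (faults so far: 3)
  step 7: ref 2 -> FAULT, evict 1, frames=[4,2] (faults so far: 4)
  step 8: ref 4 -> HIT, frames=[4,2] (faults so far: 4)
  step 9: ref 4 -> HIT, frames=[4,2] (faults so far: 4)
  step 10: ref 4 -> HIT, frames=[4,2] (faults so far: 4)
  step 11: ref 3 -> FAULT, evict 2, frames=[4,3] (faults so far: 5)
  step 12: ref 3 -> HIT, frames=[4,3] (faults so far: 5)
  step 13: ref 4 -> HIT, frames=[4,3] (faults so far: 5)
  step 14: ref 3 -> HIT, frames=[4,3] (faults so far: 5)
  step 15: ref 1 -> FAULT, evict 4, frames=[1,3] (faults so far: 6)
  LRU total faults: 6
--- Optimal ---
  step 0: ref 3 -> FAULT, frames=[3,-] (faults so far: 1)
  step 1: ref 1 -> FAULT, frames=[3,1] (faults so far: 2)
  step 2: ref 4 -> FAULT, evict 3, frames=[4,1] (faults so far: 3)
  step 3: ref 4 -> HIT, frames=[4,1] (faults so far: 3)
  step 4: ref 1 -> HIT, frames=[4,1] (faults so far: 3)
  step 5: ref 1 -> HIT, frames=[4,1] (faults so far: 3)
  step 6: ref 4 -> HIT, frames=[4,1] (faults so far: 3)
  step 7: ref 2 -> FAULT, evict 1, frames=[4,2] (faults so far: 4)
  step 8: ref 4 -> HIT, frames=[4,2] (faults so far: 4)
  step 9: ref 4 -> HIT, frames=[4,2] (faults so far: 4)
  step 10: ref 4 -> HIT, frames=[4,2] (faults so far: 4)
  step 11: ref 3 -> FAULT, evict 2, frames=[4,3] (faults so far: 5)
  step 12: ref 3 -> HIT, frames=[4,3] (faults so far: 5)
  step 13: ref 4 -> HIT, frames=[4,3] (faults so far: 5)
  step 14: ref 3 -> HIT, frames=[4,3] (faults so far: 5)
  step 15: ref 1 -> FAULT, evict 3, frames=[4,1] (faults so far: 6)
  Optimal total faults: 6

Answer: 7 6 6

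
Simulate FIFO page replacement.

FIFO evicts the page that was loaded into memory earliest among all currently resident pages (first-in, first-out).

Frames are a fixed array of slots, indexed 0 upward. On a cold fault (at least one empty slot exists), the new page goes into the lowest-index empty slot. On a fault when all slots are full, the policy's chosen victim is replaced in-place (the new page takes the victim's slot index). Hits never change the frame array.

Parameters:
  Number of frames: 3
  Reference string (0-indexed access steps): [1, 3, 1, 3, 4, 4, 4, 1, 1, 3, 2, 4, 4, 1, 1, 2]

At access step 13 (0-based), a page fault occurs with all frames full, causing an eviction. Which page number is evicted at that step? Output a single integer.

Step 0: ref 1 -> FAULT, frames=[1,-,-]
Step 1: ref 3 -> FAULT, frames=[1,3,-]
Step 2: ref 1 -> HIT, frames=[1,3,-]
Step 3: ref 3 -> HIT, frames=[1,3,-]
Step 4: ref 4 -> FAULT, frames=[1,3,4]
Step 5: ref 4 -> HIT, frames=[1,3,4]
Step 6: ref 4 -> HIT, frames=[1,3,4]
Step 7: ref 1 -> HIT, frames=[1,3,4]
Step 8: ref 1 -> HIT, frames=[1,3,4]
Step 9: ref 3 -> HIT, frames=[1,3,4]
Step 10: ref 2 -> FAULT, evict 1, frames=[2,3,4]
Step 11: ref 4 -> HIT, frames=[2,3,4]
Step 12: ref 4 -> HIT, frames=[2,3,4]
Step 13: ref 1 -> FAULT, evict 3, frames=[2,1,4]
At step 13: evicted page 3

Answer: 3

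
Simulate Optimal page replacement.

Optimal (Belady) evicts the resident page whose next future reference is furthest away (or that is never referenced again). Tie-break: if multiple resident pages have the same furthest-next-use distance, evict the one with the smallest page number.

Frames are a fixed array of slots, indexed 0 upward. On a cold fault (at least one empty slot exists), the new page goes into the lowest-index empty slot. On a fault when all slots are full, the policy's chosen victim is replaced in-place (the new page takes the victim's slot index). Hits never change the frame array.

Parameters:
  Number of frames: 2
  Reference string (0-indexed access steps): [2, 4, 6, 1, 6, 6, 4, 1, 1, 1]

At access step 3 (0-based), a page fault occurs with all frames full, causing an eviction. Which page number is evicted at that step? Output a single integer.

Step 0: ref 2 -> FAULT, frames=[2,-]
Step 1: ref 4 -> FAULT, frames=[2,4]
Step 2: ref 6 -> FAULT, evict 2, frames=[6,4]
Step 3: ref 1 -> FAULT, evict 4, frames=[6,1]
At step 3: evicted page 4

Answer: 4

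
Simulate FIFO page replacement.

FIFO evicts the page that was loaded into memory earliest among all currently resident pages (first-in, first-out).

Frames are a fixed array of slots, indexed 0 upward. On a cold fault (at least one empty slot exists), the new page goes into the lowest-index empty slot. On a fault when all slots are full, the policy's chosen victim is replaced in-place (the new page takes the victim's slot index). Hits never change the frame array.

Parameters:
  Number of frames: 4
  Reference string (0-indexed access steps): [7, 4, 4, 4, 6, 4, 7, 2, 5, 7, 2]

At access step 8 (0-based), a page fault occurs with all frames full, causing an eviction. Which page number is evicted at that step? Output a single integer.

Step 0: ref 7 -> FAULT, frames=[7,-,-,-]
Step 1: ref 4 -> FAULT, frames=[7,4,-,-]
Step 2: ref 4 -> HIT, frames=[7,4,-,-]
Step 3: ref 4 -> HIT, frames=[7,4,-,-]
Step 4: ref 6 -> FAULT, frames=[7,4,6,-]
Step 5: ref 4 -> HIT, frames=[7,4,6,-]
Step 6: ref 7 -> HIT, frames=[7,4,6,-]
Step 7: ref 2 -> FAULT, frames=[7,4,6,2]
Step 8: ref 5 -> FAULT, evict 7, frames=[5,4,6,2]
At step 8: evicted page 7

Answer: 7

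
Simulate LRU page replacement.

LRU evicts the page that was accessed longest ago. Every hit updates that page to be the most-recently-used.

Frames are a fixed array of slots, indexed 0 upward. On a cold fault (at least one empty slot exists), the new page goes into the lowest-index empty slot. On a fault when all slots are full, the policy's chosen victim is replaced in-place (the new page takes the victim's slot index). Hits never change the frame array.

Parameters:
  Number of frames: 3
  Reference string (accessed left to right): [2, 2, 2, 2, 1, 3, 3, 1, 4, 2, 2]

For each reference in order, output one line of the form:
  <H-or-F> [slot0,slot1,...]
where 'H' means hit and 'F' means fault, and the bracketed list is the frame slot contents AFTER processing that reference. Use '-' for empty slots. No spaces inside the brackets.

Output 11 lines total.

F [2,-,-]
H [2,-,-]
H [2,-,-]
H [2,-,-]
F [2,1,-]
F [2,1,3]
H [2,1,3]
H [2,1,3]
F [4,1,3]
F [4,1,2]
H [4,1,2]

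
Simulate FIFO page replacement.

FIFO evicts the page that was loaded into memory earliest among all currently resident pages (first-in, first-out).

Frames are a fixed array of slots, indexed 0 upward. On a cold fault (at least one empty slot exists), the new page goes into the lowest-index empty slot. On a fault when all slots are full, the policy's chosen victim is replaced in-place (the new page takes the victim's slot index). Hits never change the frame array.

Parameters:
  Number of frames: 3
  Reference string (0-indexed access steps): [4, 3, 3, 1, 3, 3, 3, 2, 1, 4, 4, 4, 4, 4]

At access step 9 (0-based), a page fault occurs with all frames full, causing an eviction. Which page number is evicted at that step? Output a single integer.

Answer: 3

Derivation:
Step 0: ref 4 -> FAULT, frames=[4,-,-]
Step 1: ref 3 -> FAULT, frames=[4,3,-]
Step 2: ref 3 -> HIT, frames=[4,3,-]
Step 3: ref 1 -> FAULT, frames=[4,3,1]
Step 4: ref 3 -> HIT, frames=[4,3,1]
Step 5: ref 3 -> HIT, frames=[4,3,1]
Step 6: ref 3 -> HIT, frames=[4,3,1]
Step 7: ref 2 -> FAULT, evict 4, frames=[2,3,1]
Step 8: ref 1 -> HIT, frames=[2,3,1]
Step 9: ref 4 -> FAULT, evict 3, frames=[2,4,1]
At step 9: evicted page 3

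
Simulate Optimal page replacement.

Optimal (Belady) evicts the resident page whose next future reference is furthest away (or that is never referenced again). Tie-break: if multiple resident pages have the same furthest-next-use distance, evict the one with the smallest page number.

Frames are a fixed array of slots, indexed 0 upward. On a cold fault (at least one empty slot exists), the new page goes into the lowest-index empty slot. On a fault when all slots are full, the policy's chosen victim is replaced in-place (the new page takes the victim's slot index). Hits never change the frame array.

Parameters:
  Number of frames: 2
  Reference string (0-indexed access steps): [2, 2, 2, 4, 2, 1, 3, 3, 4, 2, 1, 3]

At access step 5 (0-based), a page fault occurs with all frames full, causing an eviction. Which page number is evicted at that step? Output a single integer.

Step 0: ref 2 -> FAULT, frames=[2,-]
Step 1: ref 2 -> HIT, frames=[2,-]
Step 2: ref 2 -> HIT, frames=[2,-]
Step 3: ref 4 -> FAULT, frames=[2,4]
Step 4: ref 2 -> HIT, frames=[2,4]
Step 5: ref 1 -> FAULT, evict 2, frames=[1,4]
At step 5: evicted page 2

Answer: 2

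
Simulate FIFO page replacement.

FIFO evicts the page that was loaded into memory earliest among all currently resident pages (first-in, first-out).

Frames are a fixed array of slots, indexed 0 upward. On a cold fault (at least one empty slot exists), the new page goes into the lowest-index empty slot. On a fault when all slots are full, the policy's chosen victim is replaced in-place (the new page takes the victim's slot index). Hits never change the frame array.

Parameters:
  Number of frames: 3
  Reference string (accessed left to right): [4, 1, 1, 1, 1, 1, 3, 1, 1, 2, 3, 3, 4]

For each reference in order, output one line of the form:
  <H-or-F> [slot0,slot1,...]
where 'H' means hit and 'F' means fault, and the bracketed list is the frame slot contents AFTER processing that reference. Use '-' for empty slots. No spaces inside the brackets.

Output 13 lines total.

F [4,-,-]
F [4,1,-]
H [4,1,-]
H [4,1,-]
H [4,1,-]
H [4,1,-]
F [4,1,3]
H [4,1,3]
H [4,1,3]
F [2,1,3]
H [2,1,3]
H [2,1,3]
F [2,4,3]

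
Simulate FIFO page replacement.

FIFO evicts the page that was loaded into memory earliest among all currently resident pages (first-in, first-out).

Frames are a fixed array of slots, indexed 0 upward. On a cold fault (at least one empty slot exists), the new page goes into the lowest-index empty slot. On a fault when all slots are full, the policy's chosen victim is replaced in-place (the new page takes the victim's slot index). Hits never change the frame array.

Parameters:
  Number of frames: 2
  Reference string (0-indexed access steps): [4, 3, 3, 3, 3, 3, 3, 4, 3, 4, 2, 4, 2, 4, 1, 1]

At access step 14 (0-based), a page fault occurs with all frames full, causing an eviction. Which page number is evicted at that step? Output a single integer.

Answer: 2

Derivation:
Step 0: ref 4 -> FAULT, frames=[4,-]
Step 1: ref 3 -> FAULT, frames=[4,3]
Step 2: ref 3 -> HIT, frames=[4,3]
Step 3: ref 3 -> HIT, frames=[4,3]
Step 4: ref 3 -> HIT, frames=[4,3]
Step 5: ref 3 -> HIT, frames=[4,3]
Step 6: ref 3 -> HIT, frames=[4,3]
Step 7: ref 4 -> HIT, frames=[4,3]
Step 8: ref 3 -> HIT, frames=[4,3]
Step 9: ref 4 -> HIT, frames=[4,3]
Step 10: ref 2 -> FAULT, evict 4, frames=[2,3]
Step 11: ref 4 -> FAULT, evict 3, frames=[2,4]
Step 12: ref 2 -> HIT, frames=[2,4]
Step 13: ref 4 -> HIT, frames=[2,4]
Step 14: ref 1 -> FAULT, evict 2, frames=[1,4]
At step 14: evicted page 2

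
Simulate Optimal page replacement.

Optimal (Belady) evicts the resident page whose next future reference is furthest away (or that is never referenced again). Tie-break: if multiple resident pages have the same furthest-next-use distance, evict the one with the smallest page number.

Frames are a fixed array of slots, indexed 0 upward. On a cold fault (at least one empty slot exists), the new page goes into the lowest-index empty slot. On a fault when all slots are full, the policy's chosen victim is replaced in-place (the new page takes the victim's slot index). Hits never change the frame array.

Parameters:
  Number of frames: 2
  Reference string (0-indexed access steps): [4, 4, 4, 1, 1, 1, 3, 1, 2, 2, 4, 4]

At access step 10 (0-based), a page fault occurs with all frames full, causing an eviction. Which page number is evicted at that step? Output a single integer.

Answer: 2

Derivation:
Step 0: ref 4 -> FAULT, frames=[4,-]
Step 1: ref 4 -> HIT, frames=[4,-]
Step 2: ref 4 -> HIT, frames=[4,-]
Step 3: ref 1 -> FAULT, frames=[4,1]
Step 4: ref 1 -> HIT, frames=[4,1]
Step 5: ref 1 -> HIT, frames=[4,1]
Step 6: ref 3 -> FAULT, evict 4, frames=[3,1]
Step 7: ref 1 -> HIT, frames=[3,1]
Step 8: ref 2 -> FAULT, evict 1, frames=[3,2]
Step 9: ref 2 -> HIT, frames=[3,2]
Step 10: ref 4 -> FAULT, evict 2, frames=[3,4]
At step 10: evicted page 2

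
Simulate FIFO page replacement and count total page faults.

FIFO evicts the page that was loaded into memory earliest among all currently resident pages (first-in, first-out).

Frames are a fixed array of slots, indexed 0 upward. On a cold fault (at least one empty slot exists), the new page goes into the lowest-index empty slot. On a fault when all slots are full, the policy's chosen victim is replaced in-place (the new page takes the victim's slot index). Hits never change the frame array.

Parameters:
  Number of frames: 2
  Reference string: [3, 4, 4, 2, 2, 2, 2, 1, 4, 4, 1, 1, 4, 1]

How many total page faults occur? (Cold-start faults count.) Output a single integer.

Answer: 5

Derivation:
Step 0: ref 3 → FAULT, frames=[3,-]
Step 1: ref 4 → FAULT, frames=[3,4]
Step 2: ref 4 → HIT, frames=[3,4]
Step 3: ref 2 → FAULT (evict 3), frames=[2,4]
Step 4: ref 2 → HIT, frames=[2,4]
Step 5: ref 2 → HIT, frames=[2,4]
Step 6: ref 2 → HIT, frames=[2,4]
Step 7: ref 1 → FAULT (evict 4), frames=[2,1]
Step 8: ref 4 → FAULT (evict 2), frames=[4,1]
Step 9: ref 4 → HIT, frames=[4,1]
Step 10: ref 1 → HIT, frames=[4,1]
Step 11: ref 1 → HIT, frames=[4,1]
Step 12: ref 4 → HIT, frames=[4,1]
Step 13: ref 1 → HIT, frames=[4,1]
Total faults: 5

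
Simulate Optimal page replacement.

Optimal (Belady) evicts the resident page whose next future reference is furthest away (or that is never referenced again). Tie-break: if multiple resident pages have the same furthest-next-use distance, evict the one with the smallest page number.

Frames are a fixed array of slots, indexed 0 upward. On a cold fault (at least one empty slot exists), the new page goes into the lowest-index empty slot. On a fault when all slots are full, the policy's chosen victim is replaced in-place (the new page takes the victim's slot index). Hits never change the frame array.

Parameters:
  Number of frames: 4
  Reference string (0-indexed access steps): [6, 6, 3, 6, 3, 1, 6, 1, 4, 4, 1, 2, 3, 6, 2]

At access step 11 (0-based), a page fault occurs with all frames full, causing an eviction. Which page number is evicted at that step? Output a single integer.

Answer: 1

Derivation:
Step 0: ref 6 -> FAULT, frames=[6,-,-,-]
Step 1: ref 6 -> HIT, frames=[6,-,-,-]
Step 2: ref 3 -> FAULT, frames=[6,3,-,-]
Step 3: ref 6 -> HIT, frames=[6,3,-,-]
Step 4: ref 3 -> HIT, frames=[6,3,-,-]
Step 5: ref 1 -> FAULT, frames=[6,3,1,-]
Step 6: ref 6 -> HIT, frames=[6,3,1,-]
Step 7: ref 1 -> HIT, frames=[6,3,1,-]
Step 8: ref 4 -> FAULT, frames=[6,3,1,4]
Step 9: ref 4 -> HIT, frames=[6,3,1,4]
Step 10: ref 1 -> HIT, frames=[6,3,1,4]
Step 11: ref 2 -> FAULT, evict 1, frames=[6,3,2,4]
At step 11: evicted page 1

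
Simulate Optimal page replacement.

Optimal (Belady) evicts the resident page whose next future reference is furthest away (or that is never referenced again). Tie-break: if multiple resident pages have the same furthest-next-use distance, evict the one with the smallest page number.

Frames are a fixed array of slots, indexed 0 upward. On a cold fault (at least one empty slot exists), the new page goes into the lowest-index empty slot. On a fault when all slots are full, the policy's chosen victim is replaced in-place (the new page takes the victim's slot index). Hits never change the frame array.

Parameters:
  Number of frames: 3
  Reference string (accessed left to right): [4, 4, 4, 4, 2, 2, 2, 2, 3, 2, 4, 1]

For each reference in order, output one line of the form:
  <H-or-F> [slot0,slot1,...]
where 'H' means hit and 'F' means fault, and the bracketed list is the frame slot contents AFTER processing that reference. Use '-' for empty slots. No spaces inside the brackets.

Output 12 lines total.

F [4,-,-]
H [4,-,-]
H [4,-,-]
H [4,-,-]
F [4,2,-]
H [4,2,-]
H [4,2,-]
H [4,2,-]
F [4,2,3]
H [4,2,3]
H [4,2,3]
F [4,1,3]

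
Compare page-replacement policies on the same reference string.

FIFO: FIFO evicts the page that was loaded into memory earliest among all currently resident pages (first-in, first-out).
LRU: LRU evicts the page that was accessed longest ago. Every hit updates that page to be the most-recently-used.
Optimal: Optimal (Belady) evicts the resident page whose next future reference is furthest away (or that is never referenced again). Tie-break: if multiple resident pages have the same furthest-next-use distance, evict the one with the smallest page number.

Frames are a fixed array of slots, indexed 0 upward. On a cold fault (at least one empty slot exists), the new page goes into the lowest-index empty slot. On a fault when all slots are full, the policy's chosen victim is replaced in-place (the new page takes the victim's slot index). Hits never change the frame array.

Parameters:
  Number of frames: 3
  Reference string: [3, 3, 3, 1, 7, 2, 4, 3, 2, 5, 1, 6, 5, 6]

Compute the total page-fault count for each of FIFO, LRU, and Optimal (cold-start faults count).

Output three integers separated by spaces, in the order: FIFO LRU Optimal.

Answer: 9 9 8

Derivation:
--- FIFO ---
  step 0: ref 3 -> FAULT, frames=[3,-,-] (faults so far: 1)
  step 1: ref 3 -> HIT, frames=[3,-,-] (faults so far: 1)
  step 2: ref 3 -> HIT, frames=[3,-,-] (faults so far: 1)
  step 3: ref 1 -> FAULT, frames=[3,1,-] (faults so far: 2)
  step 4: ref 7 -> FAULT, frames=[3,1,7] (faults so far: 3)
  step 5: ref 2 -> FAULT, evict 3, frames=[2,1,7] (faults so far: 4)
  step 6: ref 4 -> FAULT, evict 1, frames=[2,4,7] (faults so far: 5)
  step 7: ref 3 -> FAULT, evict 7, frames=[2,4,3] (faults so far: 6)
  step 8: ref 2 -> HIT, frames=[2,4,3] (faults so far: 6)
  step 9: ref 5 -> FAULT, evict 2, frames=[5,4,3] (faults so far: 7)
  step 10: ref 1 -> FAULT, evict 4, frames=[5,1,3] (faults so far: 8)
  step 11: ref 6 -> FAULT, evict 3, frames=[5,1,6] (faults so far: 9)
  step 12: ref 5 -> HIT, frames=[5,1,6] (faults so far: 9)
  step 13: ref 6 -> HIT, frames=[5,1,6] (faults so far: 9)
  FIFO total faults: 9
--- LRU ---
  step 0: ref 3 -> FAULT, frames=[3,-,-] (faults so far: 1)
  step 1: ref 3 -> HIT, frames=[3,-,-] (faults so far: 1)
  step 2: ref 3 -> HIT, frames=[3,-,-] (faults so far: 1)
  step 3: ref 1 -> FAULT, frames=[3,1,-] (faults so far: 2)
  step 4: ref 7 -> FAULT, frames=[3,1,7] (faults so far: 3)
  step 5: ref 2 -> FAULT, evict 3, frames=[2,1,7] (faults so far: 4)
  step 6: ref 4 -> FAULT, evict 1, frames=[2,4,7] (faults so far: 5)
  step 7: ref 3 -> FAULT, evict 7, frames=[2,4,3] (faults so far: 6)
  step 8: ref 2 -> HIT, frames=[2,4,3] (faults so far: 6)
  step 9: ref 5 -> FAULT, evict 4, frames=[2,5,3] (faults so far: 7)
  step 10: ref 1 -> FAULT, evict 3, frames=[2,5,1] (faults so far: 8)
  step 11: ref 6 -> FAULT, evict 2, frames=[6,5,1] (faults so far: 9)
  step 12: ref 5 -> HIT, frames=[6,5,1] (faults so far: 9)
  step 13: ref 6 -> HIT, frames=[6,5,1] (faults so far: 9)
  LRU total faults: 9
--- Optimal ---
  step 0: ref 3 -> FAULT, frames=[3,-,-] (faults so far: 1)
  step 1: ref 3 -> HIT, frames=[3,-,-] (faults so far: 1)
  step 2: ref 3 -> HIT, frames=[3,-,-] (faults so far: 1)
  step 3: ref 1 -> FAULT, frames=[3,1,-] (faults so far: 2)
  step 4: ref 7 -> FAULT, frames=[3,1,7] (faults so far: 3)
  step 5: ref 2 -> FAULT, evict 7, frames=[3,1,2] (faults so far: 4)
  step 6: ref 4 -> FAULT, evict 1, frames=[3,4,2] (faults so far: 5)
  step 7: ref 3 -> HIT, frames=[3,4,2] (faults so far: 5)
  step 8: ref 2 -> HIT, frames=[3,4,2] (faults so far: 5)
  step 9: ref 5 -> FAULT, evict 2, frames=[3,4,5] (faults so far: 6)
  step 10: ref 1 -> FAULT, evict 3, frames=[1,4,5] (faults so far: 7)
  step 11: ref 6 -> FAULT, evict 1, frames=[6,4,5] (faults so far: 8)
  step 12: ref 5 -> HIT, frames=[6,4,5] (faults so far: 8)
  step 13: ref 6 -> HIT, frames=[6,4,5] (faults so far: 8)
  Optimal total faults: 8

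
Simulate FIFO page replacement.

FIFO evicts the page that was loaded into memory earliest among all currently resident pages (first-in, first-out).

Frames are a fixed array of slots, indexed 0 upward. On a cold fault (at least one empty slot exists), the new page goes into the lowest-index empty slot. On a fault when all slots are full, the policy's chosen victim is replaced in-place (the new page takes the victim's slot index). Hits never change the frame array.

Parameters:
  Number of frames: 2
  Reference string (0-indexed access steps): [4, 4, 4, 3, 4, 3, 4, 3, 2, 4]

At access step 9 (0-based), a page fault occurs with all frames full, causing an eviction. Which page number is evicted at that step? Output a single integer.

Step 0: ref 4 -> FAULT, frames=[4,-]
Step 1: ref 4 -> HIT, frames=[4,-]
Step 2: ref 4 -> HIT, frames=[4,-]
Step 3: ref 3 -> FAULT, frames=[4,3]
Step 4: ref 4 -> HIT, frames=[4,3]
Step 5: ref 3 -> HIT, frames=[4,3]
Step 6: ref 4 -> HIT, frames=[4,3]
Step 7: ref 3 -> HIT, frames=[4,3]
Step 8: ref 2 -> FAULT, evict 4, frames=[2,3]
Step 9: ref 4 -> FAULT, evict 3, frames=[2,4]
At step 9: evicted page 3

Answer: 3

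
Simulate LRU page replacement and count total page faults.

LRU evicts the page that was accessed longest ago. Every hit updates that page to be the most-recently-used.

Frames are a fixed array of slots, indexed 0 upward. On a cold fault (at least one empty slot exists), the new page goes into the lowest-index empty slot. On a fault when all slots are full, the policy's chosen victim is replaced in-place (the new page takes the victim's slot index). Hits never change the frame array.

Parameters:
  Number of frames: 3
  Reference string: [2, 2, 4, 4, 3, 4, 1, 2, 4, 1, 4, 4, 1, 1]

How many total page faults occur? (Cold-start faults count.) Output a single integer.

Answer: 5

Derivation:
Step 0: ref 2 → FAULT, frames=[2,-,-]
Step 1: ref 2 → HIT, frames=[2,-,-]
Step 2: ref 4 → FAULT, frames=[2,4,-]
Step 3: ref 4 → HIT, frames=[2,4,-]
Step 4: ref 3 → FAULT, frames=[2,4,3]
Step 5: ref 4 → HIT, frames=[2,4,3]
Step 6: ref 1 → FAULT (evict 2), frames=[1,4,3]
Step 7: ref 2 → FAULT (evict 3), frames=[1,4,2]
Step 8: ref 4 → HIT, frames=[1,4,2]
Step 9: ref 1 → HIT, frames=[1,4,2]
Step 10: ref 4 → HIT, frames=[1,4,2]
Step 11: ref 4 → HIT, frames=[1,4,2]
Step 12: ref 1 → HIT, frames=[1,4,2]
Step 13: ref 1 → HIT, frames=[1,4,2]
Total faults: 5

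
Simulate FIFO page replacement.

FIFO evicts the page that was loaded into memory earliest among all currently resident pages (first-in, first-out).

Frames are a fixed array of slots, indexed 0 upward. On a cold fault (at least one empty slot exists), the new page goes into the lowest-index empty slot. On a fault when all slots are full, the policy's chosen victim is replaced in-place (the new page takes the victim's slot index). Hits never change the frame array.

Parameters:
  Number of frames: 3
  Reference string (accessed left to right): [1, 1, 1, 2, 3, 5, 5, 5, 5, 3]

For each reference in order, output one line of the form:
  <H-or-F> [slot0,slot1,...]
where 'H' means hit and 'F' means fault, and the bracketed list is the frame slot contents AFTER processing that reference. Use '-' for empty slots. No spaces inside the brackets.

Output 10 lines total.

F [1,-,-]
H [1,-,-]
H [1,-,-]
F [1,2,-]
F [1,2,3]
F [5,2,3]
H [5,2,3]
H [5,2,3]
H [5,2,3]
H [5,2,3]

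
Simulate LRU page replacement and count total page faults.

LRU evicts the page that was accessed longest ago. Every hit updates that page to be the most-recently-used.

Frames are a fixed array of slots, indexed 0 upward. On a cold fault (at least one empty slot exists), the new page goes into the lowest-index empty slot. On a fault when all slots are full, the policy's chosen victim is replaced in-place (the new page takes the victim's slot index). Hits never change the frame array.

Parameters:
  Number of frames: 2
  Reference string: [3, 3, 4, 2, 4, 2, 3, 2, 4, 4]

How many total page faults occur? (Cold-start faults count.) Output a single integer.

Answer: 5

Derivation:
Step 0: ref 3 → FAULT, frames=[3,-]
Step 1: ref 3 → HIT, frames=[3,-]
Step 2: ref 4 → FAULT, frames=[3,4]
Step 3: ref 2 → FAULT (evict 3), frames=[2,4]
Step 4: ref 4 → HIT, frames=[2,4]
Step 5: ref 2 → HIT, frames=[2,4]
Step 6: ref 3 → FAULT (evict 4), frames=[2,3]
Step 7: ref 2 → HIT, frames=[2,3]
Step 8: ref 4 → FAULT (evict 3), frames=[2,4]
Step 9: ref 4 → HIT, frames=[2,4]
Total faults: 5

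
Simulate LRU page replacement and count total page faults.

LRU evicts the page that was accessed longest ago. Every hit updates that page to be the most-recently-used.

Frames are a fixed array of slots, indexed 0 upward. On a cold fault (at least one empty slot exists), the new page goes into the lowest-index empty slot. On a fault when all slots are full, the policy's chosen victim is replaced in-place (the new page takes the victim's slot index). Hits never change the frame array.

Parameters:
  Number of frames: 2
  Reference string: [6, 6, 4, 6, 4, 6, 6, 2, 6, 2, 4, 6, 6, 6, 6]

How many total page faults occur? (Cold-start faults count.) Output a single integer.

Answer: 5

Derivation:
Step 0: ref 6 → FAULT, frames=[6,-]
Step 1: ref 6 → HIT, frames=[6,-]
Step 2: ref 4 → FAULT, frames=[6,4]
Step 3: ref 6 → HIT, frames=[6,4]
Step 4: ref 4 → HIT, frames=[6,4]
Step 5: ref 6 → HIT, frames=[6,4]
Step 6: ref 6 → HIT, frames=[6,4]
Step 7: ref 2 → FAULT (evict 4), frames=[6,2]
Step 8: ref 6 → HIT, frames=[6,2]
Step 9: ref 2 → HIT, frames=[6,2]
Step 10: ref 4 → FAULT (evict 6), frames=[4,2]
Step 11: ref 6 → FAULT (evict 2), frames=[4,6]
Step 12: ref 6 → HIT, frames=[4,6]
Step 13: ref 6 → HIT, frames=[4,6]
Step 14: ref 6 → HIT, frames=[4,6]
Total faults: 5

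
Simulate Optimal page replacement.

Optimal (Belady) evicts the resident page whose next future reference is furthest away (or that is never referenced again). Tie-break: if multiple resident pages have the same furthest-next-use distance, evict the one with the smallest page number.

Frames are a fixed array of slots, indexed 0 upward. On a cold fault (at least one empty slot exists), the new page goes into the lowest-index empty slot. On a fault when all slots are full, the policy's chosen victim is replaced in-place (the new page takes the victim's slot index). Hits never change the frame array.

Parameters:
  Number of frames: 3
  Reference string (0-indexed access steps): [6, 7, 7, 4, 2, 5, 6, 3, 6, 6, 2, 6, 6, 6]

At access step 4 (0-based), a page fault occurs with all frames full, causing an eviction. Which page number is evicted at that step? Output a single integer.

Answer: 4

Derivation:
Step 0: ref 6 -> FAULT, frames=[6,-,-]
Step 1: ref 7 -> FAULT, frames=[6,7,-]
Step 2: ref 7 -> HIT, frames=[6,7,-]
Step 3: ref 4 -> FAULT, frames=[6,7,4]
Step 4: ref 2 -> FAULT, evict 4, frames=[6,7,2]
At step 4: evicted page 4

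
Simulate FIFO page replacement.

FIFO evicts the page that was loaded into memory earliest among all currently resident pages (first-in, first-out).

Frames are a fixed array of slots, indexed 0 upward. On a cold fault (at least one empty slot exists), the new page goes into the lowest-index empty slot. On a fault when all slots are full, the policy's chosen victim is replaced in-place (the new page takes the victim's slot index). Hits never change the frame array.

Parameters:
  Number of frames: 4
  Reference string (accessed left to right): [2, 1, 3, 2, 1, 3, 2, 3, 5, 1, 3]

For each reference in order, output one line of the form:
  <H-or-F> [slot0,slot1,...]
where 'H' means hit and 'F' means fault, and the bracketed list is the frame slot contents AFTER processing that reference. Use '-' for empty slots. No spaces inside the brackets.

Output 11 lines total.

F [2,-,-,-]
F [2,1,-,-]
F [2,1,3,-]
H [2,1,3,-]
H [2,1,3,-]
H [2,1,3,-]
H [2,1,3,-]
H [2,1,3,-]
F [2,1,3,5]
H [2,1,3,5]
H [2,1,3,5]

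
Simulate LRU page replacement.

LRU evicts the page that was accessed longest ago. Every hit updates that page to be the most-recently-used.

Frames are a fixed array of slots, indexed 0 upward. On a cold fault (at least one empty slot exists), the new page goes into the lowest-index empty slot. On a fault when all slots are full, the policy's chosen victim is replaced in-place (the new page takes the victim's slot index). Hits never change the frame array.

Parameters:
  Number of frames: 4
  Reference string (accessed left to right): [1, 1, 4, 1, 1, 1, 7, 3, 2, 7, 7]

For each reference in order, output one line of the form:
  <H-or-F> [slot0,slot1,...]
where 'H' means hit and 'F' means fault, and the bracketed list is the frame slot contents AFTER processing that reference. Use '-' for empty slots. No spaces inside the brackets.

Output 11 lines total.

F [1,-,-,-]
H [1,-,-,-]
F [1,4,-,-]
H [1,4,-,-]
H [1,4,-,-]
H [1,4,-,-]
F [1,4,7,-]
F [1,4,7,3]
F [1,2,7,3]
H [1,2,7,3]
H [1,2,7,3]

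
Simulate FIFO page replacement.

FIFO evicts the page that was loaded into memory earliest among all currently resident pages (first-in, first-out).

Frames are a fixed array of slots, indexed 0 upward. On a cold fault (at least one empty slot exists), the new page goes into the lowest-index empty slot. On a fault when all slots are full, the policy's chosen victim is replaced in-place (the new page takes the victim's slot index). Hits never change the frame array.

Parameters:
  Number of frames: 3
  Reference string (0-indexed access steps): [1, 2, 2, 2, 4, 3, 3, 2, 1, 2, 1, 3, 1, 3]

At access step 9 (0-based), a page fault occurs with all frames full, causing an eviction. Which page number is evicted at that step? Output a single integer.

Answer: 4

Derivation:
Step 0: ref 1 -> FAULT, frames=[1,-,-]
Step 1: ref 2 -> FAULT, frames=[1,2,-]
Step 2: ref 2 -> HIT, frames=[1,2,-]
Step 3: ref 2 -> HIT, frames=[1,2,-]
Step 4: ref 4 -> FAULT, frames=[1,2,4]
Step 5: ref 3 -> FAULT, evict 1, frames=[3,2,4]
Step 6: ref 3 -> HIT, frames=[3,2,4]
Step 7: ref 2 -> HIT, frames=[3,2,4]
Step 8: ref 1 -> FAULT, evict 2, frames=[3,1,4]
Step 9: ref 2 -> FAULT, evict 4, frames=[3,1,2]
At step 9: evicted page 4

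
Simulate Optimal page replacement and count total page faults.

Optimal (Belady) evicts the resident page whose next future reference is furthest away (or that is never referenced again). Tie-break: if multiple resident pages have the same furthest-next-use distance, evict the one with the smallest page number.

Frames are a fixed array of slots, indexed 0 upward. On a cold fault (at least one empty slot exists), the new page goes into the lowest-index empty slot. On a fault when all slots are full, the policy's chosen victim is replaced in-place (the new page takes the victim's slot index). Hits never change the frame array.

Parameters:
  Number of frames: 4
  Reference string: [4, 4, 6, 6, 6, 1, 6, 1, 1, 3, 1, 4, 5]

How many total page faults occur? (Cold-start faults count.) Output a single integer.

Answer: 5

Derivation:
Step 0: ref 4 → FAULT, frames=[4,-,-,-]
Step 1: ref 4 → HIT, frames=[4,-,-,-]
Step 2: ref 6 → FAULT, frames=[4,6,-,-]
Step 3: ref 6 → HIT, frames=[4,6,-,-]
Step 4: ref 6 → HIT, frames=[4,6,-,-]
Step 5: ref 1 → FAULT, frames=[4,6,1,-]
Step 6: ref 6 → HIT, frames=[4,6,1,-]
Step 7: ref 1 → HIT, frames=[4,6,1,-]
Step 8: ref 1 → HIT, frames=[4,6,1,-]
Step 9: ref 3 → FAULT, frames=[4,6,1,3]
Step 10: ref 1 → HIT, frames=[4,6,1,3]
Step 11: ref 4 → HIT, frames=[4,6,1,3]
Step 12: ref 5 → FAULT (evict 1), frames=[4,6,5,3]
Total faults: 5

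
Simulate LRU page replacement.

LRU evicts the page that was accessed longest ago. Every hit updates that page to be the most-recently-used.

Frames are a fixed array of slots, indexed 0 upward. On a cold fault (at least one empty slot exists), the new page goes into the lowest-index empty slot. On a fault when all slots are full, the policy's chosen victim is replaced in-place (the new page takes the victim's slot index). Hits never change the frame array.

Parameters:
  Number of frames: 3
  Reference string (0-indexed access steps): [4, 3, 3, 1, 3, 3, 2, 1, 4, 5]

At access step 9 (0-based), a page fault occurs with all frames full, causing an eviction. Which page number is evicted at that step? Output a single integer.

Answer: 2

Derivation:
Step 0: ref 4 -> FAULT, frames=[4,-,-]
Step 1: ref 3 -> FAULT, frames=[4,3,-]
Step 2: ref 3 -> HIT, frames=[4,3,-]
Step 3: ref 1 -> FAULT, frames=[4,3,1]
Step 4: ref 3 -> HIT, frames=[4,3,1]
Step 5: ref 3 -> HIT, frames=[4,3,1]
Step 6: ref 2 -> FAULT, evict 4, frames=[2,3,1]
Step 7: ref 1 -> HIT, frames=[2,3,1]
Step 8: ref 4 -> FAULT, evict 3, frames=[2,4,1]
Step 9: ref 5 -> FAULT, evict 2, frames=[5,4,1]
At step 9: evicted page 2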